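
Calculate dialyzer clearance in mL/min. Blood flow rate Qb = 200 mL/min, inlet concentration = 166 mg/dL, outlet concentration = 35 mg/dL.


K = Qb * (Cb_in - Cb_out) / Cb_in
K = 200 * (166 - 35) / 166
K = 157.8 mL/min


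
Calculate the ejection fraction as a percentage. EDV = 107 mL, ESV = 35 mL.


SV = EDV - ESV = 107 - 35 = 72 mL
EF = SV/EDV * 100 = 72/107 * 100
EF = 67.29%


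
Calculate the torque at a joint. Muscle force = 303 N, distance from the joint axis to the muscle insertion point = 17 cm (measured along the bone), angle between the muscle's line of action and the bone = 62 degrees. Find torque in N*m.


Torque = F * d * sin(theta)   (moment arm = d*sin(theta))
d = 17 cm = 0.17 m
Torque = 303 * 0.17 * sin(62)
Torque = 45.48 N*m


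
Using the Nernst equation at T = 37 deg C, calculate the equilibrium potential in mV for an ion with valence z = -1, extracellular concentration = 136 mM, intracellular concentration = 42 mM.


E = (RT/(zF)) * ln(C_out/C_in)
T = 37 + 273.15 = 310.15 K
E = (8.314 * 310.15 / (-1 * 96485)) * ln(136/42)
E = -31.4 mV


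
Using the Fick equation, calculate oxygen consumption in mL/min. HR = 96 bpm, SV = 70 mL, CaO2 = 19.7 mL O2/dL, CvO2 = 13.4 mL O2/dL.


CO = HR*SV = 96*70/1000 = 6.72 L/min
a-v O2 diff = 19.7 - 13.4 = 6.3 mL/dL
VO2 = CO * (CaO2-CvO2) * 10 dL/L
VO2 = 6.72 * 6.3 * 10
VO2 = 423.4 mL/min


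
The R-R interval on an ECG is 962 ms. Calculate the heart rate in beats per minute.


HR = 60 / RR_interval(s)
RR = 962 ms = 0.962 s
HR = 60 / 0.962 = 62.37 bpm


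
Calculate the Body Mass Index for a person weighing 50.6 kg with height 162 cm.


BMI = weight / height^2
height = 162 cm = 1.62 m
BMI = 50.6 / 1.62^2
BMI = 19.28 kg/m^2


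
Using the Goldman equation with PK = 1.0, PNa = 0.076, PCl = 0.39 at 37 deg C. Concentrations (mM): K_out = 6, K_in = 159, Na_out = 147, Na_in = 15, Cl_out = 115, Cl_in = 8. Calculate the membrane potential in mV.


Vm = (RT/F)*ln((PK*Ko + PNa*Nao + PCl*Cli)/(PK*Ki + PNa*Nai + PCl*Clo))
Numer = 20.292, Denom = 204.99
Vm = -61.81 mV


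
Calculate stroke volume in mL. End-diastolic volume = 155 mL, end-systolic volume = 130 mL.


SV = EDV - ESV
SV = 155 - 130
SV = 25 mL


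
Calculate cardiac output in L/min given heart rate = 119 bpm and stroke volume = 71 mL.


CO = HR * SV
CO = 119 * 71 / 1000
CO = 8.449 L/min


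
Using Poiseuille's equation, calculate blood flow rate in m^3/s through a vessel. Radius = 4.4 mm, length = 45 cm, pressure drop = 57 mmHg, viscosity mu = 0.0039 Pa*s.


Q = pi*r^4*dP / (8*mu*L)
r = 0.0044 m, L = 0.45 m
dP = 57 mmHg = 7599.354 Pa
Q = 6.3734e-04 m^3/s


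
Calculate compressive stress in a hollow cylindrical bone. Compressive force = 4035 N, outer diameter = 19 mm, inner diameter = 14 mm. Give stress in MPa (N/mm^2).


A = pi*(r_o^2 - r_i^2)
r_o = 9.5 mm, r_i = 7 mm
A = 129.591 mm^2
sigma = F/A = 4035 / 129.591
sigma = 31.14 MPa


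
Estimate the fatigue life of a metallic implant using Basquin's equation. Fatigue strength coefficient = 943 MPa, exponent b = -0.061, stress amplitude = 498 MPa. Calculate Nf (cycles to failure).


sigma_a = sigma_f' * (2Nf)^b
2Nf = (sigma_a/sigma_f')^(1/b)
2Nf = (498/943)^(1/-0.061)
2Nf = 35124.673
Nf = 1.756e+04


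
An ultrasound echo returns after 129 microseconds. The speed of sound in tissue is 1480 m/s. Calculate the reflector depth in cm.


depth = c * t / 2
t = 129 us = 1.2900e-04 s
depth = 1480 * 1.2900e-04 / 2
depth = 0.09546 m = 9.546 cm


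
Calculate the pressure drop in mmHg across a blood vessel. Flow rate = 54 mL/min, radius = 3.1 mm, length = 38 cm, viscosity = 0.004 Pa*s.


dP = 8*mu*L*Q / (pi*r^4)
Q = 54 mL/min = 9e-07 m^3/s
dP = 37.7207 Pa = 37.7207 / 133.322 mmHg = 0.2829 mmHg


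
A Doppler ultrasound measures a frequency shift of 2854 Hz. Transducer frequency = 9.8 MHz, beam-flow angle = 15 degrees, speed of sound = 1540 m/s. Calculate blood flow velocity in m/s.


v = fd * c / (2 * f0 * cos(theta))
v = 2854 * 1540 / (2 * 9.8000e+06 * cos(15))
v = 0.2322 m/s


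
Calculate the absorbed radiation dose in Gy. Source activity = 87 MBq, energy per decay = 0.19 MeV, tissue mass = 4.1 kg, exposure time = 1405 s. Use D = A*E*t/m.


A = 87 MBq = 8.7000e+07 Bq
E = 0.19 MeV = 3.0438e-14 J
D = A*E*t/m = 8.7000e+07*3.0438e-14*1405/4.1
D = 9.0746e-04 Gy


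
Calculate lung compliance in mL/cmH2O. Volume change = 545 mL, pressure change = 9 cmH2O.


C = dV / dP
C = 545 / 9
C = 60.56 mL/cmH2O


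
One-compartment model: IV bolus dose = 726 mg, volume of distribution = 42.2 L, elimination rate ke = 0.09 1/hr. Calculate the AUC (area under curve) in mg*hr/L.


C0 = Dose/Vd = 726/42.2 = 17.2038 mg/L
AUC = C0/ke = 17.2038/0.09
AUC = 191.2 mg*hr/L


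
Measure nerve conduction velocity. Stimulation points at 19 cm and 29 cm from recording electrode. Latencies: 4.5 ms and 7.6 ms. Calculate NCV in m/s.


Distance = (29 - 19) / 100 = 0.1 m
dt = (7.6 - 4.5) / 1000 = 0.0031 s
NCV = dist / dt = 32.26 m/s


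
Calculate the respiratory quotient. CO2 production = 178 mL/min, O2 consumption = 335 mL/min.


RQ = VCO2 / VO2
RQ = 178 / 335
RQ = 0.5313


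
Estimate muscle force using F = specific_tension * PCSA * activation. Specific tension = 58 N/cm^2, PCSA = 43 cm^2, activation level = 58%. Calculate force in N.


F = sigma * PCSA * activation
F = 58 * 43 * 0.58
F = 1447 N


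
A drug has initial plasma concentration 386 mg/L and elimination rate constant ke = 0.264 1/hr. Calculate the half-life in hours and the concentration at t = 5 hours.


t_half = ln(2) / ke = 0.693147 / 0.264 = 2.626 hr
C(t) = C0 * exp(-ke*t) = 386 * exp(-0.264*5)
C(5) = 103.1 mg/L


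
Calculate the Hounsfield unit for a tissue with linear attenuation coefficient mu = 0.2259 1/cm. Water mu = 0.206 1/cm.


HU = ((mu_tissue - mu_water) / mu_water) * 1000
HU = ((0.2259 - 0.206) / 0.206) * 1000
HU = 96.6


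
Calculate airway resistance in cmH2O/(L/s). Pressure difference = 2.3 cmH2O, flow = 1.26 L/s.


R = dP / flow
R = 2.3 / 1.26
R = 1.825 cmH2O/(L/s)


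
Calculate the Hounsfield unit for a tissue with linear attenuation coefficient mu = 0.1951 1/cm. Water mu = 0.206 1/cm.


HU = ((mu_tissue - mu_water) / mu_water) * 1000
HU = ((0.1951 - 0.206) / 0.206) * 1000
HU = -52.91


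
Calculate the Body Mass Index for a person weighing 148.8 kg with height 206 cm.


BMI = weight / height^2
height = 206 cm = 2.06 m
BMI = 148.8 / 2.06^2
BMI = 35.06 kg/m^2


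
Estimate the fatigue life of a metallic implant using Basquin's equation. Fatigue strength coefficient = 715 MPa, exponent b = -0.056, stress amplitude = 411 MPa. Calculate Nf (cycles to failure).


sigma_a = sigma_f' * (2Nf)^b
2Nf = (sigma_a/sigma_f')^(1/b)
2Nf = (411/715)^(1/-0.056)
2Nf = 19679.041
Nf = 9840


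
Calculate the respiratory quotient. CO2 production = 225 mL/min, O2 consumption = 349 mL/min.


RQ = VCO2 / VO2
RQ = 225 / 349
RQ = 0.6447


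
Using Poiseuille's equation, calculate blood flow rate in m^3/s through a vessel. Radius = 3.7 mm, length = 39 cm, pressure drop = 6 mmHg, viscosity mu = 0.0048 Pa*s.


Q = pi*r^4*dP / (8*mu*L)
r = 0.0037 m, L = 0.39 m
dP = 6 mmHg = 799.932 Pa
Q = 3.1450e-05 m^3/s


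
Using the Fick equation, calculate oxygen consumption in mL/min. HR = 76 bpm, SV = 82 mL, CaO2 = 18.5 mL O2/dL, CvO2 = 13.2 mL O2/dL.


CO = HR*SV = 76*82/1000 = 6.232 L/min
a-v O2 diff = 18.5 - 13.2 = 5.3 mL/dL
VO2 = CO * (CaO2-CvO2) * 10 dL/L
VO2 = 6.232 * 5.3 * 10
VO2 = 330.3 mL/min


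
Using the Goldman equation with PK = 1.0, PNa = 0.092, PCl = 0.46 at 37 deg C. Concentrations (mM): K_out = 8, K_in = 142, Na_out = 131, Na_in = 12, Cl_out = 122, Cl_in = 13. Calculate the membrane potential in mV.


Vm = (RT/F)*ln((PK*Ko + PNa*Nao + PCl*Cli)/(PK*Ki + PNa*Nai + PCl*Clo))
Numer = 26.032, Denom = 199.224
Vm = -54.39 mV


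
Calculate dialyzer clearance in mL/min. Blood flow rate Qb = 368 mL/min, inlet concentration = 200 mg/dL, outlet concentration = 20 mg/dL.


K = Qb * (Cb_in - Cb_out) / Cb_in
K = 368 * (200 - 20) / 200
K = 331.2 mL/min


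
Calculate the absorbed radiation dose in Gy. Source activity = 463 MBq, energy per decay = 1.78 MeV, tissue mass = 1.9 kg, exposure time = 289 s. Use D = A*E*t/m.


A = 463 MBq = 4.6300e+08 Bq
E = 1.78 MeV = 2.85156e-13 J
D = A*E*t/m = 4.6300e+08*2.85156e-13*289/1.9
D = 0.02008 Gy


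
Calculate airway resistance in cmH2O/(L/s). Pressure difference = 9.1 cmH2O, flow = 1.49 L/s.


R = dP / flow
R = 9.1 / 1.49
R = 6.107 cmH2O/(L/s)


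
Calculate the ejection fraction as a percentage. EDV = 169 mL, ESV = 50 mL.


SV = EDV - ESV = 169 - 50 = 119 mL
EF = SV/EDV * 100 = 119/169 * 100
EF = 70.41%


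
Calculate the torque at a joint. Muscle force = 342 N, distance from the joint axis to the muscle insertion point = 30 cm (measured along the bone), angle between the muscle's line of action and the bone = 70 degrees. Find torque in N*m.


Torque = F * d * sin(theta)   (moment arm = d*sin(theta))
d = 30 cm = 0.3 m
Torque = 342 * 0.3 * sin(70)
Torque = 96.41 N*m


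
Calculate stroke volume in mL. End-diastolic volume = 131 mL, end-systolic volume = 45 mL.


SV = EDV - ESV
SV = 131 - 45
SV = 86 mL


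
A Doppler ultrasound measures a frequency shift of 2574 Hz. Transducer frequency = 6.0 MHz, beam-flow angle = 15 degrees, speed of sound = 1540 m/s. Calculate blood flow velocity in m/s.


v = fd * c / (2 * f0 * cos(theta))
v = 2574 * 1540 / (2 * 6.0000e+06 * cos(15))
v = 0.342 m/s


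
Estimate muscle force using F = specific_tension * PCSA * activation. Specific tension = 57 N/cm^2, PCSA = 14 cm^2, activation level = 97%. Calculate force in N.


F = sigma * PCSA * activation
F = 57 * 14 * 0.97
F = 774.1 N


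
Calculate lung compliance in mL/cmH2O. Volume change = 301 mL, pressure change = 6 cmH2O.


C = dV / dP
C = 301 / 6
C = 50.17 mL/cmH2O


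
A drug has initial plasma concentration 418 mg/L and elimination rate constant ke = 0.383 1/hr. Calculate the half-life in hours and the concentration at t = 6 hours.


t_half = ln(2) / ke = 0.693147 / 0.383 = 1.81 hr
C(t) = C0 * exp(-ke*t) = 418 * exp(-0.383*6)
C(6) = 41.99 mg/L


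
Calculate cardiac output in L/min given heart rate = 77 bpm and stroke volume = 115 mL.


CO = HR * SV
CO = 77 * 115 / 1000
CO = 8.855 L/min


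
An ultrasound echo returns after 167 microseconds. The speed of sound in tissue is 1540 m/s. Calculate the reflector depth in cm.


depth = c * t / 2
t = 167 us = 1.6700e-04 s
depth = 1540 * 1.6700e-04 / 2
depth = 0.12859 m = 12.859 cm


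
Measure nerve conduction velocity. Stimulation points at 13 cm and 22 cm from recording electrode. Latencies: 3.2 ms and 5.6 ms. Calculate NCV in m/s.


Distance = (22 - 13) / 100 = 0.09 m
dt = (5.6 - 3.2) / 1000 = 0.0024 s
NCV = dist / dt = 37.5 m/s


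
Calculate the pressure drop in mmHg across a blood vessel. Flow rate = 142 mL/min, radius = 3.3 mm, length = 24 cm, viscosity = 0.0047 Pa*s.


dP = 8*mu*L*Q / (pi*r^4)
Q = 142 mL/min = 2.36667e-06 m^3/s
dP = 57.3233 Pa = 57.3233 / 133.322 mmHg = 0.43 mmHg


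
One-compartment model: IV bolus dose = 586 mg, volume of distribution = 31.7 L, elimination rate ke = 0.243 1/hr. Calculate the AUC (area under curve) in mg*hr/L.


C0 = Dose/Vd = 586/31.7 = 18.4858 mg/L
AUC = C0/ke = 18.4858/0.243
AUC = 76.07 mg*hr/L


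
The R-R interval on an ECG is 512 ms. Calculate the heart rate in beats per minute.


HR = 60 / RR_interval(s)
RR = 512 ms = 0.512 s
HR = 60 / 0.512 = 117.2 bpm


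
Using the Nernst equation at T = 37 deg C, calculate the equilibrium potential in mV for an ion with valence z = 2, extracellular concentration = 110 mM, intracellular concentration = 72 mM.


E = (RT/(zF)) * ln(C_out/C_in)
T = 37 + 273.15 = 310.15 K
E = (8.314 * 310.15 / (2 * 96485)) * ln(110/72)
E = 5.663 mV


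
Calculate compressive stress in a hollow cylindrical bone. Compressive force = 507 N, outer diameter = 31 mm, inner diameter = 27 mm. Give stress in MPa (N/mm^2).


A = pi*(r_o^2 - r_i^2)
r_o = 15.5 mm, r_i = 13.5 mm
A = 182.212 mm^2
sigma = F/A = 507 / 182.212
sigma = 2.782 MPa


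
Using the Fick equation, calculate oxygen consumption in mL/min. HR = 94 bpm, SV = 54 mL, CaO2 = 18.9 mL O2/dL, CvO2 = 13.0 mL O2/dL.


CO = HR*SV = 94*54/1000 = 5.076 L/min
a-v O2 diff = 18.9 - 13.0 = 5.9 mL/dL
VO2 = CO * (CaO2-CvO2) * 10 dL/L
VO2 = 5.076 * 5.9 * 10
VO2 = 299.5 mL/min


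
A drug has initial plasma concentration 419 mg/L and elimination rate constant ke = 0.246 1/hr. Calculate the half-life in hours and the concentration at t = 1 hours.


t_half = ln(2) / ke = 0.693147 / 0.246 = 2.818 hr
C(t) = C0 * exp(-ke*t) = 419 * exp(-0.246*1)
C(1) = 327.6 mg/L


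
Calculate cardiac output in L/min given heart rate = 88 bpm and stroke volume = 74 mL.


CO = HR * SV
CO = 88 * 74 / 1000
CO = 6.512 L/min


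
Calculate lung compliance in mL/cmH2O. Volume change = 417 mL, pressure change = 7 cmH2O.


C = dV / dP
C = 417 / 7
C = 59.57 mL/cmH2O


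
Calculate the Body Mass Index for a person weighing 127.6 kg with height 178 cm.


BMI = weight / height^2
height = 178 cm = 1.78 m
BMI = 127.6 / 1.78^2
BMI = 40.27 kg/m^2


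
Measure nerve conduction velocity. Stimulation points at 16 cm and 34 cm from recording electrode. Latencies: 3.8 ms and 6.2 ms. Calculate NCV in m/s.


Distance = (34 - 16) / 100 = 0.18 m
dt = (6.2 - 3.8) / 1000 = 0.0024 s
NCV = dist / dt = 75 m/s


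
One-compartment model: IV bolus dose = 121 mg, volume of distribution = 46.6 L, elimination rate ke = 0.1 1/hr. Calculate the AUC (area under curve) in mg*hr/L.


C0 = Dose/Vd = 121/46.6 = 2.59657 mg/L
AUC = C0/ke = 2.59657/0.1
AUC = 25.97 mg*hr/L


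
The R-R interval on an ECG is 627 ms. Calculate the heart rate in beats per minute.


HR = 60 / RR_interval(s)
RR = 627 ms = 0.627 s
HR = 60 / 0.627 = 95.69 bpm


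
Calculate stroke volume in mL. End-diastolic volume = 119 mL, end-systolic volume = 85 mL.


SV = EDV - ESV
SV = 119 - 85
SV = 34 mL


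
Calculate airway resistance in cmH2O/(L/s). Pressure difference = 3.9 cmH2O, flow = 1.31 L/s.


R = dP / flow
R = 3.9 / 1.31
R = 2.977 cmH2O/(L/s)


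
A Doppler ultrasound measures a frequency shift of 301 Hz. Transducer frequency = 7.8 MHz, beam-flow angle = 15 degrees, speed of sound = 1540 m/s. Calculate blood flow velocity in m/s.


v = fd * c / (2 * f0 * cos(theta))
v = 301 * 1540 / (2 * 7.8000e+06 * cos(15))
v = 0.03076 m/s


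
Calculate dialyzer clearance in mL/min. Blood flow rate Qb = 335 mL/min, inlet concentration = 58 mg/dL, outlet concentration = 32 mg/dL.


K = Qb * (Cb_in - Cb_out) / Cb_in
K = 335 * (58 - 32) / 58
K = 150.2 mL/min


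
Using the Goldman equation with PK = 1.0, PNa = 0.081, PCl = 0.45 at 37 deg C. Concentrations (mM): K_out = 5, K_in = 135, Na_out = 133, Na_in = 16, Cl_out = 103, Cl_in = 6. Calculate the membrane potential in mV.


Vm = (RT/F)*ln((PK*Ko + PNa*Nao + PCl*Cli)/(PK*Ki + PNa*Nai + PCl*Clo))
Numer = 18.473, Denom = 182.646
Vm = -61.23 mV


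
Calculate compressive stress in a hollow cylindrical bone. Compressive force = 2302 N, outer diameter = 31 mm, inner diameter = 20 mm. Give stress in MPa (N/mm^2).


A = pi*(r_o^2 - r_i^2)
r_o = 15.5 mm, r_i = 10 mm
A = 440.608 mm^2
sigma = F/A = 2302 / 440.608
sigma = 5.225 MPa


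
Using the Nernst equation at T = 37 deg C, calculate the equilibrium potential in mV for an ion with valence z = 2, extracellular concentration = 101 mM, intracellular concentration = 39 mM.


E = (RT/(zF)) * ln(C_out/C_in)
T = 37 + 273.15 = 310.15 K
E = (8.314 * 310.15 / (2 * 96485)) * ln(101/39)
E = 12.72 mV


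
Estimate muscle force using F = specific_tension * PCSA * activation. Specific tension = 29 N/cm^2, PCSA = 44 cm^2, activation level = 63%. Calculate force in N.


F = sigma * PCSA * activation
F = 29 * 44 * 0.63
F = 803.9 N


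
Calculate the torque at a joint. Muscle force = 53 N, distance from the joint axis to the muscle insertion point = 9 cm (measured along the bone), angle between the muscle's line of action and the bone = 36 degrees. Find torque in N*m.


Torque = F * d * sin(theta)   (moment arm = d*sin(theta))
d = 9 cm = 0.09 m
Torque = 53 * 0.09 * sin(36)
Torque = 2.804 N*m


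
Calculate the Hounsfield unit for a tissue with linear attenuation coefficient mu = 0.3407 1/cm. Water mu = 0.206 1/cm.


HU = ((mu_tissue - mu_water) / mu_water) * 1000
HU = ((0.3407 - 0.206) / 0.206) * 1000
HU = 653.9


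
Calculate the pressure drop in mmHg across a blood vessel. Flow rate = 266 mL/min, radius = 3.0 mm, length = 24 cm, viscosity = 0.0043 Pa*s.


dP = 8*mu*L*Q / (pi*r^4)
Q = 266 mL/min = 4.43333e-06 m^3/s
dP = 143.835 Pa = 143.835 / 133.322 mmHg = 1.079 mmHg


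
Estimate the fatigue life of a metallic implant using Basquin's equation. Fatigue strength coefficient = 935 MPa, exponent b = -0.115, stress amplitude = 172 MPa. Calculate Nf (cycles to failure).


sigma_a = sigma_f' * (2Nf)^b
2Nf = (sigma_a/sigma_f')^(1/b)
2Nf = (172/935)^(1/-0.115)
2Nf = 2476091.2
Nf = 1.2380e+06


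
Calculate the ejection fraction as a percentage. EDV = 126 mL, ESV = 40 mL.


SV = EDV - ESV = 126 - 40 = 86 mL
EF = SV/EDV * 100 = 86/126 * 100
EF = 68.25%


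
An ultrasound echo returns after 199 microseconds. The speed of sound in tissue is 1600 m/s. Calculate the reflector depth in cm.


depth = c * t / 2
t = 199 us = 1.9900e-04 s
depth = 1600 * 1.9900e-04 / 2
depth = 0.1592 m = 15.92 cm


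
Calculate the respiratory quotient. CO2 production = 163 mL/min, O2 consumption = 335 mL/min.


RQ = VCO2 / VO2
RQ = 163 / 335
RQ = 0.4866


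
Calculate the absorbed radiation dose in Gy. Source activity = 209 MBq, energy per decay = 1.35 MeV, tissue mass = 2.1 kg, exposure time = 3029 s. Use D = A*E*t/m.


A = 209 MBq = 2.0900e+08 Bq
E = 1.35 MeV = 2.1627e-13 J
D = A*E*t/m = 2.0900e+08*2.1627e-13*3029/2.1
D = 0.0652 Gy


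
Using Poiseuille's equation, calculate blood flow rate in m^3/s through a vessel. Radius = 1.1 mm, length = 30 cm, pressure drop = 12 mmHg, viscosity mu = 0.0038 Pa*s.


Q = pi*r^4*dP / (8*mu*L)
r = 0.0011 m, L = 0.3 m
dP = 12 mmHg = 1599.864 Pa
Q = 8.0688e-07 m^3/s


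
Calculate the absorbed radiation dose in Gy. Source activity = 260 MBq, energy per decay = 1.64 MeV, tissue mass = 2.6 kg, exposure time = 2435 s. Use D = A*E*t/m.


A = 260 MBq = 2.6000e+08 Bq
E = 1.64 MeV = 2.62728e-13 J
D = A*E*t/m = 2.6000e+08*2.62728e-13*2435/2.6
D = 0.06397 Gy


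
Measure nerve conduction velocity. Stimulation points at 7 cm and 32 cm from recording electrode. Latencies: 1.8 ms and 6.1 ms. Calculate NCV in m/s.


Distance = (32 - 7) / 100 = 0.25 m
dt = (6.1 - 1.8) / 1000 = 0.0043 s
NCV = dist / dt = 58.14 m/s


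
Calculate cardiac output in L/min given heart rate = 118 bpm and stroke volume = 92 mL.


CO = HR * SV
CO = 118 * 92 / 1000
CO = 10.86 L/min


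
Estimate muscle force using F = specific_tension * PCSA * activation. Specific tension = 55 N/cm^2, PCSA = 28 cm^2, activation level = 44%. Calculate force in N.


F = sigma * PCSA * activation
F = 55 * 28 * 0.44
F = 677.6 N


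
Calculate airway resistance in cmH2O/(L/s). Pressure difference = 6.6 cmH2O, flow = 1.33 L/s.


R = dP / flow
R = 6.6 / 1.33
R = 4.962 cmH2O/(L/s)


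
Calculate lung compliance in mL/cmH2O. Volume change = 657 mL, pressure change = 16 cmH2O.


C = dV / dP
C = 657 / 16
C = 41.06 mL/cmH2O


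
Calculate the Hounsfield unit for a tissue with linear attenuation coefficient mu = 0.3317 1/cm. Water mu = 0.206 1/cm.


HU = ((mu_tissue - mu_water) / mu_water) * 1000
HU = ((0.3317 - 0.206) / 0.206) * 1000
HU = 610.2


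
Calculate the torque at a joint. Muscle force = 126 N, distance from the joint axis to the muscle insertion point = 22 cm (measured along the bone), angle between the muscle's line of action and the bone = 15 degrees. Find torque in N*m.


Torque = F * d * sin(theta)   (moment arm = d*sin(theta))
d = 22 cm = 0.22 m
Torque = 126 * 0.22 * sin(15)
Torque = 7.174 N*m


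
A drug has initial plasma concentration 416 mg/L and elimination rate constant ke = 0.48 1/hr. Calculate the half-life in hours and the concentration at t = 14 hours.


t_half = ln(2) / ke = 0.693147 / 0.48 = 1.444 hr
C(t) = C0 * exp(-ke*t) = 416 * exp(-0.48*14)
C(14) = 0.5019 mg/L


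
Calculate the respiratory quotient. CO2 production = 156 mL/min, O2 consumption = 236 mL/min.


RQ = VCO2 / VO2
RQ = 156 / 236
RQ = 0.661


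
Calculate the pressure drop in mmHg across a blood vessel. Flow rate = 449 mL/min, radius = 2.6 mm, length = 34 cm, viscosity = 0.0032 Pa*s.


dP = 8*mu*L*Q / (pi*r^4)
Q = 449 mL/min = 7.48333e-06 m^3/s
dP = 453.702 Pa = 453.702 / 133.322 mmHg = 3.403 mmHg


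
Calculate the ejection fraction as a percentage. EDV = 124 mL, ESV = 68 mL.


SV = EDV - ESV = 124 - 68 = 56 mL
EF = SV/EDV * 100 = 56/124 * 100
EF = 45.16%


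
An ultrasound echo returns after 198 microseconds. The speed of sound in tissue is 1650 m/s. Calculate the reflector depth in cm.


depth = c * t / 2
t = 198 us = 1.9800e-04 s
depth = 1650 * 1.9800e-04 / 2
depth = 0.16335 m = 16.335 cm


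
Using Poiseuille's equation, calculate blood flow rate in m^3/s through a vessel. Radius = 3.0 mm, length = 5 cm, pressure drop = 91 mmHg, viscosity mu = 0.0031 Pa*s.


Q = pi*r^4*dP / (8*mu*L)
r = 0.003 m, L = 0.05 m
dP = 91 mmHg = 12132.302 Pa
Q = 0.00249 m^3/s


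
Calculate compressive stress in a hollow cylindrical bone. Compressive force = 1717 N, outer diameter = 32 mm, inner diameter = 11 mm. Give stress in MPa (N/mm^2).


A = pi*(r_o^2 - r_i^2)
r_o = 16 mm, r_i = 5.5 mm
A = 709.215 mm^2
sigma = F/A = 1717 / 709.215
sigma = 2.421 MPa


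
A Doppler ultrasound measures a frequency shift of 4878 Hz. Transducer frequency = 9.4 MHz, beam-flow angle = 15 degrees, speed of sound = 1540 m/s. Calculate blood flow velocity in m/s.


v = fd * c / (2 * f0 * cos(theta))
v = 4878 * 1540 / (2 * 9.4000e+06 * cos(15))
v = 0.4137 m/s


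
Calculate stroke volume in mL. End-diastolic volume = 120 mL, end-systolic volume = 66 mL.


SV = EDV - ESV
SV = 120 - 66
SV = 54 mL


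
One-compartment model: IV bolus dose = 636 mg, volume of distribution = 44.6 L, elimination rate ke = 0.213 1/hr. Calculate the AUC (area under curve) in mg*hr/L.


C0 = Dose/Vd = 636/44.6 = 14.2601 mg/L
AUC = C0/ke = 14.2601/0.213
AUC = 66.95 mg*hr/L


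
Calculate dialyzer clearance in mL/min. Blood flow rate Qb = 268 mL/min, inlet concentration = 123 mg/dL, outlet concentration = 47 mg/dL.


K = Qb * (Cb_in - Cb_out) / Cb_in
K = 268 * (123 - 47) / 123
K = 165.6 mL/min


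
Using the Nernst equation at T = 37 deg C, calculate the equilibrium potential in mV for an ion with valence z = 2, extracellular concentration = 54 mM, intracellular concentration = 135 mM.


E = (RT/(zF)) * ln(C_out/C_in)
T = 37 + 273.15 = 310.15 K
E = (8.314 * 310.15 / (2 * 96485)) * ln(54/135)
E = -12.24 mV


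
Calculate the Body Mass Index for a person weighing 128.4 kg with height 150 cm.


BMI = weight / height^2
height = 150 cm = 1.5 m
BMI = 128.4 / 1.5^2
BMI = 57.07 kg/m^2


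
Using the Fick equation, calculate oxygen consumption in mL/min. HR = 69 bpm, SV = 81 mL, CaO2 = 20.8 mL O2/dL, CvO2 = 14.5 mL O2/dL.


CO = HR*SV = 69*81/1000 = 5.589 L/min
a-v O2 diff = 20.8 - 14.5 = 6.3 mL/dL
VO2 = CO * (CaO2-CvO2) * 10 dL/L
VO2 = 5.589 * 6.3 * 10
VO2 = 352.1 mL/min


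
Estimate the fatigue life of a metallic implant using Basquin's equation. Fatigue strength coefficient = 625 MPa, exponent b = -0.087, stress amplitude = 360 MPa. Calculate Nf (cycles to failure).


sigma_a = sigma_f' * (2Nf)^b
2Nf = (sigma_a/sigma_f')^(1/b)
2Nf = (360/625)^(1/-0.087)
2Nf = 567.23701
Nf = 283.6


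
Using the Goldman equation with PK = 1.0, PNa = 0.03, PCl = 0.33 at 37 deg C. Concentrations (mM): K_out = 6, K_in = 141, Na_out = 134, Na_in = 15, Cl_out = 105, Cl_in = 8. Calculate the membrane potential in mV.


Vm = (RT/F)*ln((PK*Ko + PNa*Nao + PCl*Cli)/(PK*Ki + PNa*Nai + PCl*Clo))
Numer = 12.66, Denom = 176.1
Vm = -70.36 mV


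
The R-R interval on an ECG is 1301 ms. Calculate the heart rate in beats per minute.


HR = 60 / RR_interval(s)
RR = 1301 ms = 1.301 s
HR = 60 / 1.301 = 46.12 bpm


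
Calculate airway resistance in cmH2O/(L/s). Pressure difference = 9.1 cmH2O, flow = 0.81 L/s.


R = dP / flow
R = 9.1 / 0.81
R = 11.23 cmH2O/(L/s)


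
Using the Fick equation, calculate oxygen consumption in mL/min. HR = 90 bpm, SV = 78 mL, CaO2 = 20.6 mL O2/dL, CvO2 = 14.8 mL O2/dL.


CO = HR*SV = 90*78/1000 = 7.02 L/min
a-v O2 diff = 20.6 - 14.8 = 5.8 mL/dL
VO2 = CO * (CaO2-CvO2) * 10 dL/L
VO2 = 7.02 * 5.8 * 10
VO2 = 407.2 mL/min


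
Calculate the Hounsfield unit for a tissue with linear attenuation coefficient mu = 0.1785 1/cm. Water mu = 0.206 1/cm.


HU = ((mu_tissue - mu_water) / mu_water) * 1000
HU = ((0.1785 - 0.206) / 0.206) * 1000
HU = -133.5


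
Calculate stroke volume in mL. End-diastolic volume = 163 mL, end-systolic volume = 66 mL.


SV = EDV - ESV
SV = 163 - 66
SV = 97 mL


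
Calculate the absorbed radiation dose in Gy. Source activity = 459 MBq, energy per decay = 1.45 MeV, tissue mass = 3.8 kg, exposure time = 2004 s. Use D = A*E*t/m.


A = 459 MBq = 4.5900e+08 Bq
E = 1.45 MeV = 2.3229e-13 J
D = A*E*t/m = 4.5900e+08*2.3229e-13*2004/3.8
D = 0.05623 Gy


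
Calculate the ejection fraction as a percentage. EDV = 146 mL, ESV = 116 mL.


SV = EDV - ESV = 146 - 116 = 30 mL
EF = SV/EDV * 100 = 30/146 * 100
EF = 20.55%


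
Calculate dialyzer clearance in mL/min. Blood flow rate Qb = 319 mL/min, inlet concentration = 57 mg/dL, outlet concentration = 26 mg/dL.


K = Qb * (Cb_in - Cb_out) / Cb_in
K = 319 * (57 - 26) / 57
K = 173.5 mL/min


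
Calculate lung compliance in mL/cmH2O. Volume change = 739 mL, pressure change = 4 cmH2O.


C = dV / dP
C = 739 / 4
C = 184.8 mL/cmH2O


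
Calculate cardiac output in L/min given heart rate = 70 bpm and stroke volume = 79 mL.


CO = HR * SV
CO = 70 * 79 / 1000
CO = 5.53 L/min


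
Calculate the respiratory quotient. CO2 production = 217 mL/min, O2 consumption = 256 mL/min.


RQ = VCO2 / VO2
RQ = 217 / 256
RQ = 0.8477


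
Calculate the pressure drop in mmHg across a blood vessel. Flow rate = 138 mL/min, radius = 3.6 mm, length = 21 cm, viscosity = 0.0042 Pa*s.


dP = 8*mu*L*Q / (pi*r^4)
Q = 138 mL/min = 2.3e-06 m^3/s
dP = 30.7558 Pa = 30.7558 / 133.322 mmHg = 0.2307 mmHg


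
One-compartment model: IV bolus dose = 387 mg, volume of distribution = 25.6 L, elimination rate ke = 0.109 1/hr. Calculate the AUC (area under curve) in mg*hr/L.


C0 = Dose/Vd = 387/25.6 = 15.1172 mg/L
AUC = C0/ke = 15.1172/0.109
AUC = 138.7 mg*hr/L


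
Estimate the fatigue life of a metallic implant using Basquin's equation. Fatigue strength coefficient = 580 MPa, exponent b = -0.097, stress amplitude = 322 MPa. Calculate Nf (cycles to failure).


sigma_a = sigma_f' * (2Nf)^b
2Nf = (sigma_a/sigma_f')^(1/b)
2Nf = (322/580)^(1/-0.097)
2Nf = 431.28479
Nf = 215.6


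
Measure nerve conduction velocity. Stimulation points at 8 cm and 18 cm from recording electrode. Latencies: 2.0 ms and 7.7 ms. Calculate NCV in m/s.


Distance = (18 - 8) / 100 = 0.1 m
dt = (7.7 - 2.0) / 1000 = 0.0057 s
NCV = dist / dt = 17.54 m/s


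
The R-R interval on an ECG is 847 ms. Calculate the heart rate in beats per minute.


HR = 60 / RR_interval(s)
RR = 847 ms = 0.847 s
HR = 60 / 0.847 = 70.84 bpm


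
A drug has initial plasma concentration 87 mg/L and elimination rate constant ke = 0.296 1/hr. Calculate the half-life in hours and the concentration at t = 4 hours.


t_half = ln(2) / ke = 0.693147 / 0.296 = 2.342 hr
C(t) = C0 * exp(-ke*t) = 87 * exp(-0.296*4)
C(4) = 26.63 mg/L


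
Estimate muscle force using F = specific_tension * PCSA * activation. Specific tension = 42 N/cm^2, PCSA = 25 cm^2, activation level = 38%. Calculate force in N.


F = sigma * PCSA * activation
F = 42 * 25 * 0.38
F = 399 N


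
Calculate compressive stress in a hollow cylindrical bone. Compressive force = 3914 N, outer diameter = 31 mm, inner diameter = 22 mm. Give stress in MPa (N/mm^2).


A = pi*(r_o^2 - r_i^2)
r_o = 15.5 mm, r_i = 11 mm
A = 374.635 mm^2
sigma = F/A = 3914 / 374.635
sigma = 10.45 MPa


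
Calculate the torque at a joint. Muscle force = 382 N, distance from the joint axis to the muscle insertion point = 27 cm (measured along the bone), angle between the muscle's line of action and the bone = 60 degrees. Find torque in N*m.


Torque = F * d * sin(theta)   (moment arm = d*sin(theta))
d = 27 cm = 0.27 m
Torque = 382 * 0.27 * sin(60)
Torque = 89.32 N*m


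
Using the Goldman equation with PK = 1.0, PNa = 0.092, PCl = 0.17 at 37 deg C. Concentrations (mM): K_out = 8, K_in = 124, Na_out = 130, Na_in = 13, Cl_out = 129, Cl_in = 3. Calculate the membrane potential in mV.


Vm = (RT/F)*ln((PK*Ko + PNa*Nao + PCl*Cli)/(PK*Ki + PNa*Nai + PCl*Clo))
Numer = 20.47, Denom = 147.126
Vm = -52.71 mV


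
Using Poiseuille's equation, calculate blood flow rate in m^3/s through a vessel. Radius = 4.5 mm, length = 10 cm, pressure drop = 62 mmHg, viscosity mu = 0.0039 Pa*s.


Q = pi*r^4*dP / (8*mu*L)
r = 0.0045 m, L = 0.1 m
dP = 62 mmHg = 8265.964 Pa
Q = 0.003413 m^3/s


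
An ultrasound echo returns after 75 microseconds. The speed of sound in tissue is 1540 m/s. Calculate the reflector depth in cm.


depth = c * t / 2
t = 75 us = 7.5000e-05 s
depth = 1540 * 7.5000e-05 / 2
depth = 0.05775 m = 5.775 cm


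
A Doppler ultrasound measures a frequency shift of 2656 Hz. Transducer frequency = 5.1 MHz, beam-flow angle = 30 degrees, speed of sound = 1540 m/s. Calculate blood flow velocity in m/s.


v = fd * c / (2 * f0 * cos(theta))
v = 2656 * 1540 / (2 * 5.1000e+06 * cos(30))
v = 0.463 m/s


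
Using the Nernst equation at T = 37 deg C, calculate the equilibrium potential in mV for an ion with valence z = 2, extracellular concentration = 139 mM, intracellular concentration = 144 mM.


E = (RT/(zF)) * ln(C_out/C_in)
T = 37 + 273.15 = 310.15 K
E = (8.314 * 310.15 / (2 * 96485)) * ln(139/144)
E = -0.4722 mV


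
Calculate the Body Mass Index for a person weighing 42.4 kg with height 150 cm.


BMI = weight / height^2
height = 150 cm = 1.5 m
BMI = 42.4 / 1.5^2
BMI = 18.84 kg/m^2


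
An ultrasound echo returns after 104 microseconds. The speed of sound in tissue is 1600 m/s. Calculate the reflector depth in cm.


depth = c * t / 2
t = 104 us = 1.0400e-04 s
depth = 1600 * 1.0400e-04 / 2
depth = 0.0832 m = 8.32 cm


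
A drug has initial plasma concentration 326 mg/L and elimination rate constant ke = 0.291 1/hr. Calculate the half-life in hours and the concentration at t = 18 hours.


t_half = ln(2) / ke = 0.693147 / 0.291 = 2.382 hr
C(t) = C0 * exp(-ke*t) = 326 * exp(-0.291*18)
C(18) = 1.731 mg/L


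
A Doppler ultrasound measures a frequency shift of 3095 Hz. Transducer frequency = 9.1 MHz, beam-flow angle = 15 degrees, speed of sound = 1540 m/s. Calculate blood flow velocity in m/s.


v = fd * c / (2 * f0 * cos(theta))
v = 3095 * 1540 / (2 * 9.1000e+06 * cos(15))
v = 0.2711 m/s


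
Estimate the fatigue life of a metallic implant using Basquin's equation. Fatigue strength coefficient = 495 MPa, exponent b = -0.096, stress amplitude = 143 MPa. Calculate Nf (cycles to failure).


sigma_a = sigma_f' * (2Nf)^b
2Nf = (sigma_a/sigma_f')^(1/b)
2Nf = (143/495)^(1/-0.096)
2Nf = 414368.85
Nf = 2.072e+05


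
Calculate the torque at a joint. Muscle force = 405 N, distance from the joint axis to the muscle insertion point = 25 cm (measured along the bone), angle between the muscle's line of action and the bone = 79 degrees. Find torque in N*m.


Torque = F * d * sin(theta)   (moment arm = d*sin(theta))
d = 25 cm = 0.25 m
Torque = 405 * 0.25 * sin(79)
Torque = 99.39 N*m


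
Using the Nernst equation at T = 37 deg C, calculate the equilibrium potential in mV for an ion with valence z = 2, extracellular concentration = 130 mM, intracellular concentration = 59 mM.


E = (RT/(zF)) * ln(C_out/C_in)
T = 37 + 273.15 = 310.15 K
E = (8.314 * 310.15 / (2 * 96485)) * ln(130/59)
E = 10.56 mV


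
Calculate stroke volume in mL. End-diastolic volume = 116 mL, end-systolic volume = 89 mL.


SV = EDV - ESV
SV = 116 - 89
SV = 27 mL


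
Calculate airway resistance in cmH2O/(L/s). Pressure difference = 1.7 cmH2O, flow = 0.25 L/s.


R = dP / flow
R = 1.7 / 0.25
R = 6.8 cmH2O/(L/s)


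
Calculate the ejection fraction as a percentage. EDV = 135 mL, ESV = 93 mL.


SV = EDV - ESV = 135 - 93 = 42 mL
EF = SV/EDV * 100 = 42/135 * 100
EF = 31.11%


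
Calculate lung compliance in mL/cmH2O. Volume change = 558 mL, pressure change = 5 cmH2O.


C = dV / dP
C = 558 / 5
C = 111.6 mL/cmH2O


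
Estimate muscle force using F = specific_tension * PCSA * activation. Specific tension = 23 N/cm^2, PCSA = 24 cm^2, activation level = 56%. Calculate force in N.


F = sigma * PCSA * activation
F = 23 * 24 * 0.56
F = 309.1 N


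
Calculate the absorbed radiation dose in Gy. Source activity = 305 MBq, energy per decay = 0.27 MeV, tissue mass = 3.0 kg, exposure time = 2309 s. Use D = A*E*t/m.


A = 305 MBq = 3.0500e+08 Bq
E = 0.27 MeV = 4.3254e-14 J
D = A*E*t/m = 3.0500e+08*4.3254e-14*2309/3.0
D = 0.01015 Gy


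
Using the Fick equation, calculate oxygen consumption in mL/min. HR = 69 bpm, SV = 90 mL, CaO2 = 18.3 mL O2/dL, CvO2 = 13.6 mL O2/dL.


CO = HR*SV = 69*90/1000 = 6.21 L/min
a-v O2 diff = 18.3 - 13.6 = 4.7 mL/dL
VO2 = CO * (CaO2-CvO2) * 10 dL/L
VO2 = 6.21 * 4.7 * 10
VO2 = 291.9 mL/min


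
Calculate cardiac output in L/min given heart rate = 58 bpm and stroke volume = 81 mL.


CO = HR * SV
CO = 58 * 81 / 1000
CO = 4.698 L/min


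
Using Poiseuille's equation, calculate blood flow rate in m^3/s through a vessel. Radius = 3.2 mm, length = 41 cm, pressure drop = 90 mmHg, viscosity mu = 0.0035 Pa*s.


Q = pi*r^4*dP / (8*mu*L)
r = 0.0032 m, L = 0.41 m
dP = 90 mmHg = 11998.98 Pa
Q = 3.4431e-04 m^3/s


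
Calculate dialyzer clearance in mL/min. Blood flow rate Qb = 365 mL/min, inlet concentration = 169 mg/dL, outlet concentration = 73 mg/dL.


K = Qb * (Cb_in - Cb_out) / Cb_in
K = 365 * (169 - 73) / 169
K = 207.3 mL/min


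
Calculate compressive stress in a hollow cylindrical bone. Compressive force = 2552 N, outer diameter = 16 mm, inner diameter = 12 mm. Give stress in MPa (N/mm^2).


A = pi*(r_o^2 - r_i^2)
r_o = 8 mm, r_i = 6 mm
A = 87.9646 mm^2
sigma = F/A = 2552 / 87.9646
sigma = 29.01 MPa


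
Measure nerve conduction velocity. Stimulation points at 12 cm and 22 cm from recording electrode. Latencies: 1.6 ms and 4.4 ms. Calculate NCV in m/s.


Distance = (22 - 12) / 100 = 0.1 m
dt = (4.4 - 1.6) / 1000 = 0.0028 s
NCV = dist / dt = 35.71 m/s


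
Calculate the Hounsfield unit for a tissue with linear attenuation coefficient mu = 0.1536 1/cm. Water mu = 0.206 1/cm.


HU = ((mu_tissue - mu_water) / mu_water) * 1000
HU = ((0.1536 - 0.206) / 0.206) * 1000
HU = -254.4


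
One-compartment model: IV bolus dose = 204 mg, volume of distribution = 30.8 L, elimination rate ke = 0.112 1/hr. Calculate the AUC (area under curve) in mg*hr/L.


C0 = Dose/Vd = 204/30.8 = 6.62338 mg/L
AUC = C0/ke = 6.62338/0.112
AUC = 59.14 mg*hr/L


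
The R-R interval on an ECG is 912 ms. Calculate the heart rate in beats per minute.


HR = 60 / RR_interval(s)
RR = 912 ms = 0.912 s
HR = 60 / 0.912 = 65.79 bpm


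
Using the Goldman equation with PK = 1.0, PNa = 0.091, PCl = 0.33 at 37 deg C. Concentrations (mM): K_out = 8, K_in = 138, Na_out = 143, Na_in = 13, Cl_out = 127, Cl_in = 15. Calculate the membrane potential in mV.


Vm = (RT/F)*ln((PK*Ko + PNa*Nao + PCl*Cli)/(PK*Ki + PNa*Nai + PCl*Clo))
Numer = 25.963, Denom = 181.093
Vm = -51.91 mV


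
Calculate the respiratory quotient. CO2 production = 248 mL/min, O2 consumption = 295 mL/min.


RQ = VCO2 / VO2
RQ = 248 / 295
RQ = 0.8407


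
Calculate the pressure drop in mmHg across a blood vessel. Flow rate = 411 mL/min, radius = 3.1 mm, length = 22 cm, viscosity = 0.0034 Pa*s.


dP = 8*mu*L*Q / (pi*r^4)
Q = 411 mL/min = 6.85e-06 m^3/s
dP = 141.282 Pa = 141.282 / 133.322 mmHg = 1.06 mmHg


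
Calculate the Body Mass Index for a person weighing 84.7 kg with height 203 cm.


BMI = weight / height^2
height = 203 cm = 2.03 m
BMI = 84.7 / 2.03^2
BMI = 20.55 kg/m^2


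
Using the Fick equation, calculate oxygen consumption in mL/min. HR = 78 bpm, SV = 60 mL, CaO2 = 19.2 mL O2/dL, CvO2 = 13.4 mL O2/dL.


CO = HR*SV = 78*60/1000 = 4.68 L/min
a-v O2 diff = 19.2 - 13.4 = 5.8 mL/dL
VO2 = CO * (CaO2-CvO2) * 10 dL/L
VO2 = 4.68 * 5.8 * 10
VO2 = 271.4 mL/min


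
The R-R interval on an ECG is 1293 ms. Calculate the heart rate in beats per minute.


HR = 60 / RR_interval(s)
RR = 1293 ms = 1.293 s
HR = 60 / 1.293 = 46.4 bpm


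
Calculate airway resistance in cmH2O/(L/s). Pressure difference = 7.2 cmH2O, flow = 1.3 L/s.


R = dP / flow
R = 7.2 / 1.3
R = 5.538 cmH2O/(L/s)


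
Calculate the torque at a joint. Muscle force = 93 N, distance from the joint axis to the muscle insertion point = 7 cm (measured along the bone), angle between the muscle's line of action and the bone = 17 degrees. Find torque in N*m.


Torque = F * d * sin(theta)   (moment arm = d*sin(theta))
d = 7 cm = 0.07 m
Torque = 93 * 0.07 * sin(17)
Torque = 1.903 N*m


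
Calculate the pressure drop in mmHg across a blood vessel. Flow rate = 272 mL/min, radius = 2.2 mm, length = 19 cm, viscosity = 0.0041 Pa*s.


dP = 8*mu*L*Q / (pi*r^4)
Q = 272 mL/min = 4.53333e-06 m^3/s
dP = 383.888 Pa = 383.888 / 133.322 mmHg = 2.879 mmHg


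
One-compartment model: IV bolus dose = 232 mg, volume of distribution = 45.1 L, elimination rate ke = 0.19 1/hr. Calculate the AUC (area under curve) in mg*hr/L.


C0 = Dose/Vd = 232/45.1 = 5.14412 mg/L
AUC = C0/ke = 5.14412/0.19
AUC = 27.07 mg*hr/L


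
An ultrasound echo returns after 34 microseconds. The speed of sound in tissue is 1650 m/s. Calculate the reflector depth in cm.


depth = c * t / 2
t = 34 us = 3.4000e-05 s
depth = 1650 * 3.4000e-05 / 2
depth = 0.02805 m = 2.805 cm


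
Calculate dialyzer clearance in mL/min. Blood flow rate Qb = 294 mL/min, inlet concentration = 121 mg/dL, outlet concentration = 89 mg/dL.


K = Qb * (Cb_in - Cb_out) / Cb_in
K = 294 * (121 - 89) / 121
K = 77.75 mL/min


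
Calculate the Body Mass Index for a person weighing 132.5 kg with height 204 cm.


BMI = weight / height^2
height = 204 cm = 2.04 m
BMI = 132.5 / 2.04^2
BMI = 31.84 kg/m^2


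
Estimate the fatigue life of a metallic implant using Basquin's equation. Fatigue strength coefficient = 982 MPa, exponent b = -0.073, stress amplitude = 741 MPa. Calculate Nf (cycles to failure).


sigma_a = sigma_f' * (2Nf)^b
2Nf = (sigma_a/sigma_f')^(1/b)
2Nf = (741/982)^(1/-0.073)
2Nf = 47.342415
Nf = 23.67


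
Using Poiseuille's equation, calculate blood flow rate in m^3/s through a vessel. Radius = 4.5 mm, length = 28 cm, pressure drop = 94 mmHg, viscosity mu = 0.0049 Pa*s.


Q = pi*r^4*dP / (8*mu*L)
r = 0.0045 m, L = 0.28 m
dP = 94 mmHg = 12532.268 Pa
Q = 0.001471 m^3/s


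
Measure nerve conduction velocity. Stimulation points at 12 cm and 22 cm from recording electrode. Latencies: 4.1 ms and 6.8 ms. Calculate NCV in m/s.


Distance = (22 - 12) / 100 = 0.1 m
dt = (6.8 - 4.1) / 1000 = 0.0027 s
NCV = dist / dt = 37.04 m/s


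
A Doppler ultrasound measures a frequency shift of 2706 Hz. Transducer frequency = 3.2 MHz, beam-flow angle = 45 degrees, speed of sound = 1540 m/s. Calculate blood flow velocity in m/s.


v = fd * c / (2 * f0 * cos(theta))
v = 2706 * 1540 / (2 * 3.2000e+06 * cos(45))
v = 0.9208 m/s
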